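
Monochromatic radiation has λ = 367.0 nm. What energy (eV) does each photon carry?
3.3783 eV

Using E = hf = hc/λ:

E = hc/λ = (6.626×10⁻³⁴ J·s)(3×10⁸ m/s) / (367.0×10⁻⁹ m)
E = 3.3783 eV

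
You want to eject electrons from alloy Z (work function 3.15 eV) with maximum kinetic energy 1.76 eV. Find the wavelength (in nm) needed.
252.51 nm

From Einstein's equation: KE_max = hc/λ - φ

Rearranging for λ:
hc/λ = KE_max + φ
λ = hc/(KE_max + φ)

Required photon energy:
E_photon = KE_max + φ = 1.76 + 3.15 = 4.91 eV

Required wavelength:
λ = hc/E_photon = (6.626×10⁻³⁴)(3×10⁸) / (4.91 × 1.602×10⁻¹⁹)
λ = 252.51 nm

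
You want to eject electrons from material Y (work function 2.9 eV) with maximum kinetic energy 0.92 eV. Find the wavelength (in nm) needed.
324.57 nm

From Einstein's equation: KE_max = hc/λ - φ

Rearranging for λ:
hc/λ = KE_max + φ
λ = hc/(KE_max + φ)

Required photon energy:
E_photon = KE_max + φ = 0.92 + 2.9 = 3.82 eV

Required wavelength:
λ = hc/E_photon = (6.626×10⁻³⁴)(3×10⁸) / (3.82 × 1.602×10⁻¹⁹)
λ = 324.57 nm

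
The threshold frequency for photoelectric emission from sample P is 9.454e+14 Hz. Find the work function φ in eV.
3.91 eV

At the threshold frequency, photon energy equals work function:
φ = hf₀

Calculating:
φ = (6.626×10⁻³⁴ J·s)(9.454e+14 Hz)
φ = 3.91 eV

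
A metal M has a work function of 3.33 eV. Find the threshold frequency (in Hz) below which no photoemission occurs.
8.0519e+14 Hz

The threshold frequency is when the photon energy equals the work function:
hf₀ = φ

Solving for f₀:
f₀ = φ/h = (3.33 eV × 1.602×10⁻¹⁹ J/eV) / (6.626×10⁻³⁴ J·s)
f₀ = 8.0519e+14 Hz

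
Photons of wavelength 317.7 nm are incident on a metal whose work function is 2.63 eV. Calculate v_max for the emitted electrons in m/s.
6.6906e+05 m/s

First, find the maximum kinetic energy:
E_photon = hc/λ = 3.9026 eV
KE_max = E_photon - φ = 3.9026 - 2.63 = 1.2726 eV

Convert to Joules: KE_max = 1.2726 × 1.602×10⁻¹⁹ J = 2.0389e-19 J

Then use KE = ½mv² to find velocity:
v = √(2·KE/m) = √(2 × 2.0389e-19 J / 9.109e-31 kg)
v = 6.6906e+05 m/s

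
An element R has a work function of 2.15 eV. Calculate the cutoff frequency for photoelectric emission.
5.1987e+14 Hz

The threshold frequency is when the photon energy equals the work function:
hf₀ = φ

Solving for f₀:
f₀ = φ/h = (2.15 eV × 1.602×10⁻¹⁹ J/eV) / (6.626×10⁻³⁴ J·s)
f₀ = 5.1987e+14 Hz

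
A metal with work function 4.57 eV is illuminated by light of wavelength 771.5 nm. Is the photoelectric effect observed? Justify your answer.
No

For photoemission, the photon energy must exceed the work function.

Photon energy: E = hc/λ = 1.6071 eV
Work function: φ = 4.57 eV

Since E_photon (1.6071 eV) < φ (4.57 eV), photoemission will NOT occur.
The threshold wavelength is λ₀ = hc/φ = 271.3 nm.
Since 771.5 nm > 271.3 nm, the photons lack sufficient energy.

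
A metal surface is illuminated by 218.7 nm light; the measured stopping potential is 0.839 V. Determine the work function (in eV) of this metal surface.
4.83 eV

The stopping potential gives the maximum kinetic energy: KE_max = eV_s = 0.839 eV

From Einstein's photoelectric equation: KE_max = hc/λ - φ
Rearranging: φ = hc/λ - KE_max

Calculate photon energy:
E_photon = hc/λ = (6.626×10⁻³⁴ J·s)(3×10⁸ m/s) / (218.7×10⁻⁹ m) = 5.6691 eV

Therefore:
φ = 5.6691 - 0.839 = 4.83 eV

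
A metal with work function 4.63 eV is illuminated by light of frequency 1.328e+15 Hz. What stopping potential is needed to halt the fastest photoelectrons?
0.8622 V

The stopping potential V_s satisfies: eV_s = KE_max

First, find KE_max using Einstein's equation:
E_photon = hf = (6.626×10⁻³⁴ J·s)(1.328e+15 Hz) = 5.4922 eV
KE_max = E_photon - φ = 5.4922 - 4.63 = 0.8622 eV

Since eV_s = KE_max:
V_s = KE_max/e = 0.8622 V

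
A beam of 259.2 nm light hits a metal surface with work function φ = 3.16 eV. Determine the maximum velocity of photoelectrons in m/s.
7.5567e+05 m/s

First, find the maximum kinetic energy:
E_photon = hc/λ = 4.7833 eV
KE_max = E_photon - φ = 4.7833 - 3.16 = 1.6233 eV

Convert to Joules: KE_max = 1.6233 × 1.602×10⁻¹⁹ J = 2.6009e-19 J

Then use KE = ½mv² to find velocity:
v = √(2·KE/m) = √(2 × 2.6009e-19 J / 9.109e-31 kg)
v = 7.5567e+05 m/s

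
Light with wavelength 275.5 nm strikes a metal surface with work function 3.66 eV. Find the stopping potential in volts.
0.8403 V

The stopping potential V_s satisfies: eV_s = KE_max

First, find KE_max using Einstein's equation:
E_photon = hc/λ = 4.5003 eV
KE_max = E_photon - φ = 4.5003 - 3.66 = 0.8403 eV

Since eV_s = KE_max:
V_s = KE_max/e = 0.8403 V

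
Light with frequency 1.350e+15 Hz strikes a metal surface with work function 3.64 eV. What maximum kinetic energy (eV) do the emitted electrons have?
1.9432 eV

Using Einstein's photoelectric equation: KE_max = hf - φ

First, calculate the photon energy:
E_photon = hf = (6.626×10⁻³⁴ J·s)(1.350e+15 Hz)
E_photon = 5.5832 eV

Then, the maximum kinetic energy:
KE_max = E_photon - φ = 5.5832 eV - 3.64 eV = 1.9432 eV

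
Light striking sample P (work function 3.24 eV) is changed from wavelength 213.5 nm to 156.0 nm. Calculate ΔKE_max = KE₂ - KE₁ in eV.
2.1405 eV

Using Einstein's equation: KE_max = hc/λ - φ

For λ₁ = 213.5 nm:
KE₁ = hc/λ₁ - φ = 5.8072 - 3.24 = 2.5672 eV

For λ₂ = 156.0 nm:
KE₂ = hc/λ₂ - φ = 7.9477 - 3.24 = 4.7077 eV

Change in KE:
ΔKE = KE₂ - KE₁ = 4.7077 - 2.5672 = 2.1405 eV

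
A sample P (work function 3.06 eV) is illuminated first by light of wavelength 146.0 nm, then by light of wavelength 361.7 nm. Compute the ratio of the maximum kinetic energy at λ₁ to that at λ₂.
14.7683

Using Einstein's equation: KE_max = hc/λ - φ

For λ₁ = 146.0 nm:
E₁ = hc/λ₁ = 8.4921 eV
KE₁ = E₁ - φ = 8.4921 - 3.06 = 5.4321 eV

For λ₂ = 361.7 nm:
E₂ = hc/λ₂ = 3.4278 eV
KE₂ = E₂ - φ = 3.4278 - 3.06 = 0.3678 eV

Ratio: KE₁/KE₂ = 5.4321/0.3678 = 14.7683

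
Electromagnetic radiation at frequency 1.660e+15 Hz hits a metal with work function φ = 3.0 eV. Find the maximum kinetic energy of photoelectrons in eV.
3.8652 eV

Using Einstein's photoelectric equation: KE_max = hf - φ

First, calculate the photon energy:
E_photon = hf = (6.626×10⁻³⁴ J·s)(1.660e+15 Hz)
E_photon = 6.8652 eV

Then, the maximum kinetic energy:
KE_max = E_photon - φ = 6.8652 eV - 3.0 eV = 3.8652 eV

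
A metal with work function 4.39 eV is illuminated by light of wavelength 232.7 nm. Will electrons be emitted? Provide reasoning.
Yes

For photoemission, the photon energy must exceed the work function.

Photon energy: E = hc/λ = 5.3281 eV
Work function: φ = 4.39 eV

Since E_photon (5.3281 eV) > φ (4.39 eV), photoemission WILL occur.
The threshold wavelength is λ₀ = hc/φ = 282.4 nm.
Since 232.7 nm < 282.4 nm, the light has sufficient energy.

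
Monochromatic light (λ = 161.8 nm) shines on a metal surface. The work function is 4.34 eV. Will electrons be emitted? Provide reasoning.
Yes

For photoemission, the photon energy must exceed the work function.

Photon energy: E = hc/λ = 7.6628 eV
Work function: φ = 4.34 eV

Since E_photon (7.6628 eV) > φ (4.34 eV), photoemission WILL occur.
The threshold wavelength is λ₀ = hc/φ = 285.7 nm.
Since 161.8 nm < 285.7 nm, the light has sufficient energy.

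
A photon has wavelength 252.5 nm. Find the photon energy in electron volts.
4.9103 eV

Using E = hf = hc/λ:

E = hc/λ = (6.626×10⁻³⁴ J·s)(3×10⁸ m/s) / (252.5×10⁻⁹ m)
E = 4.9103 eV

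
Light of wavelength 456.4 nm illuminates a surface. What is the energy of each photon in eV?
2.7166 eV

Using E = hf = hc/λ:

E = hc/λ = (6.626×10⁻³⁴ J·s)(3×10⁸ m/s) / (456.4×10⁻⁹ m)
E = 2.7166 eV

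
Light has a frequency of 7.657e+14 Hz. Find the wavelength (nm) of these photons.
391.53 nm

Using the wave equation: c = fλ

Solving for wavelength:
λ = c/f = (3×10⁸ m/s) / (7.657e+14 Hz)
λ = 391.53 nm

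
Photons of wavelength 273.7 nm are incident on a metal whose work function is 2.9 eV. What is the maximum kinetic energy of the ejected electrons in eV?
1.6299 eV

Using Einstein's photoelectric equation: KE_max = hf - φ = hc/λ - φ

First, calculate the photon energy:
E_photon = hc/λ = (6.626×10⁻³⁴ J·s)(3×10⁸ m/s) / (273.7×10⁻⁹ m)
E_photon = 4.5299 eV

Then, the maximum kinetic energy:
KE_max = E_photon - φ = 4.5299 eV - 2.9 eV = 1.6299 eV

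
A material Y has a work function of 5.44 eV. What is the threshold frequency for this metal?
1.3154e+15 Hz

The threshold frequency is when the photon energy equals the work function:
hf₀ = φ

Solving for f₀:
f₀ = φ/h = (5.44 eV × 1.602×10⁻¹⁹ J/eV) / (6.626×10⁻³⁴ J·s)
f₀ = 1.3154e+15 Hz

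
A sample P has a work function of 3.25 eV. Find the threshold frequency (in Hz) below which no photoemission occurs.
7.8585e+14 Hz

The threshold frequency is when the photon energy equals the work function:
hf₀ = φ

Solving for f₀:
f₀ = φ/h = (3.25 eV × 1.602×10⁻¹⁹ J/eV) / (6.626×10⁻³⁴ J·s)
f₀ = 7.8585e+14 Hz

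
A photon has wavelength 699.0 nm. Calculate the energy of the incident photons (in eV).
1.7737 eV

Using E = hf = hc/λ:

E = hc/λ = (6.626×10⁻³⁴ J·s)(3×10⁸ m/s) / (699.0×10⁻⁹ m)
E = 1.7737 eV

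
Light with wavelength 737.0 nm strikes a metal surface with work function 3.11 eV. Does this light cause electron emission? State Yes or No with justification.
No

For photoemission, the photon energy must exceed the work function.

Photon energy: E = hc/λ = 1.6823 eV
Work function: φ = 3.11 eV

Since E_photon (1.6823 eV) < φ (3.11 eV), photoemission will NOT occur.
The threshold wavelength is λ₀ = hc/φ = 398.7 nm.
Since 737.0 nm > 398.7 nm, the photons lack sufficient energy.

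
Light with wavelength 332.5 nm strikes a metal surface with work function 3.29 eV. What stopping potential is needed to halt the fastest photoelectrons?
0.4388 V

The stopping potential V_s satisfies: eV_s = KE_max

First, find KE_max using Einstein's equation:
E_photon = hc/λ = 3.7288 eV
KE_max = E_photon - φ = 3.7288 - 3.29 = 0.4388 eV

Since eV_s = KE_max:
V_s = KE_max/e = 0.4388 V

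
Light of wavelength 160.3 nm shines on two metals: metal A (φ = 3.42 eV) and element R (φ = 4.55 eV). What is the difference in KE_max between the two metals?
1.1300 eV

Using KE_max = hc/λ - φ for each metal:

Photon energy: E = hc/λ = 7.7345 eV

For metal A (φ₁ = 3.42 eV):
KE₁ = E - φ₁ = 7.7345 - 3.42 = 4.3145 eV

For element R (φ₂ = 4.55 eV):
KE₂ = E - φ₂ = 7.7345 - 4.55 = 3.1845 eV

Difference:
ΔKE = KE₁ - KE₂ = 4.3145 - 3.1845 = 1.1300 eV

Note: The difference equals the difference in work functions: 4.55 - 3.42 = 1.13 eV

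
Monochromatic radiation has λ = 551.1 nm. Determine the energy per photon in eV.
2.2498 eV

Using E = hf = hc/λ:

E = hc/λ = (6.626×10⁻³⁴ J·s)(3×10⁸ m/s) / (551.1×10⁻⁹ m)
E = 2.2498 eV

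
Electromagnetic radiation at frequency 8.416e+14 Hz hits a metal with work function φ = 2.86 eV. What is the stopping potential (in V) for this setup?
0.6206 V

The stopping potential V_s satisfies: eV_s = KE_max

First, find KE_max using Einstein's equation:
E_photon = hf = (6.626×10⁻³⁴ J·s)(8.416e+14 Hz) = 3.4806 eV
KE_max = E_photon - φ = 3.4806 - 2.86 = 0.6206 eV

Since eV_s = KE_max:
V_s = KE_max/e = 0.6206 V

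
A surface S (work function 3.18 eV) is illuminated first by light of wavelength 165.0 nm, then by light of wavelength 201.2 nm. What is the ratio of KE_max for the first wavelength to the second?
1.4533

Using Einstein's equation: KE_max = hc/λ - φ

For λ₁ = 165.0 nm:
E₁ = hc/λ₁ = 7.5142 eV
KE₁ = E₁ - φ = 7.5142 - 3.18 = 4.3342 eV

For λ₂ = 201.2 nm:
E₂ = hc/λ₂ = 6.1622 eV
KE₂ = E₂ - φ = 6.1622 - 3.18 = 2.9822 eV

Ratio: KE₁/KE₂ = 4.3342/2.9822 = 1.4533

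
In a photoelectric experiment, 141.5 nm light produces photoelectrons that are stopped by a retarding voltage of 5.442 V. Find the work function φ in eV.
3.32 eV

The stopping potential gives the maximum kinetic energy: KE_max = eV_s = 5.442 eV

From Einstein's photoelectric equation: KE_max = hc/λ - φ
Rearranging: φ = hc/λ - KE_max

Calculate photon energy:
E_photon = hc/λ = (6.626×10⁻³⁴ J·s)(3×10⁸ m/s) / (141.5×10⁻⁹ m) = 8.7621 eV

Therefore:
φ = 8.7621 - 5.442 = 3.32 eV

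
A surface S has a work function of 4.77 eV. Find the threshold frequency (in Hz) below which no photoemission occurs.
1.1534e+15 Hz

The threshold frequency is when the photon energy equals the work function:
hf₀ = φ

Solving for f₀:
f₀ = φ/h = (4.77 eV × 1.602×10⁻¹⁹ J/eV) / (6.626×10⁻³⁴ J·s)
f₀ = 1.1534e+15 Hz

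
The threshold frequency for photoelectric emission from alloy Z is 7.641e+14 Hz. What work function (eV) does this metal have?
3.16 eV

At the threshold frequency, photon energy equals work function:
φ = hf₀

Calculating:
φ = (6.626×10⁻³⁴ J·s)(7.641e+14 Hz)
φ = 3.16 eV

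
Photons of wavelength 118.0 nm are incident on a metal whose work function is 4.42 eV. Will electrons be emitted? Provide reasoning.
Yes

For photoemission, the photon energy must exceed the work function.

Photon energy: E = hc/λ = 10.5071 eV
Work function: φ = 4.42 eV

Since E_photon (10.5071 eV) > φ (4.42 eV), photoemission WILL occur.
The threshold wavelength is λ₀ = hc/φ = 280.5 nm.
Since 118.0 nm < 280.5 nm, the light has sufficient energy.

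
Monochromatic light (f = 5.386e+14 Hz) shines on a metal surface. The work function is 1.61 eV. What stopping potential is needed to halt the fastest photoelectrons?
0.6175 V

The stopping potential V_s satisfies: eV_s = KE_max

First, find KE_max using Einstein's equation:
E_photon = hf = (6.626×10⁻³⁴ J·s)(5.386e+14 Hz) = 2.2275 eV
KE_max = E_photon - φ = 2.2275 - 1.61 = 0.6175 eV

Since eV_s = KE_max:
V_s = KE_max/e = 0.6175 V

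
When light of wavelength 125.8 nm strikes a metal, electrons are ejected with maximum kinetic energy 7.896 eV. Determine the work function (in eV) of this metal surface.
1.96 eV

From Einstein's photoelectric equation: KE_max = hf - φ = hc/λ - φ

Rearranging for φ:
φ = hc/λ - KE_max

Calculate photon energy:
E_photon = hc/λ = 9.8557 eV

Therefore:
φ = 9.8557 - 7.896 = 1.96 eV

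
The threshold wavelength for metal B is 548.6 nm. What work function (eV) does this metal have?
2.26 eV

At the threshold wavelength, photon energy equals work function:
φ = hc/λ₀

Calculating:
φ = (6.626×10⁻³⁴ J·s)(3×10⁸ m/s) / (548.6×10⁻⁹ m)
φ = 2.26 eV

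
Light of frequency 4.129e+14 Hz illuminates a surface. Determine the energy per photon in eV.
1.7076 eV

Using E = hf:

E = hf = (6.626×10⁻³⁴ J·s)(4.129e+14 Hz)
E = 1.7076 eV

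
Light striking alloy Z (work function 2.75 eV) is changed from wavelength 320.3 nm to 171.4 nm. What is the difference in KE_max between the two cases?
3.3627 eV

Using Einstein's equation: KE_max = hc/λ - φ

For λ₁ = 320.3 nm:
KE₁ = hc/λ₁ - φ = 3.8709 - 2.75 = 1.1209 eV

For λ₂ = 171.4 nm:
KE₂ = hc/λ₂ - φ = 7.2336 - 2.75 = 4.4836 eV

Change in KE:
ΔKE = KE₂ - KE₁ = 4.4836 - 1.1209 = 3.3627 eV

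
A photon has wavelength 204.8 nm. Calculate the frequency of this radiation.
1.4638e+15 Hz

Using the wave equation: c = fλ

Solving for frequency:
f = c/λ = (3×10⁸ m/s) / (204.8×10⁻⁹ m)
f = 1.4638e+15 Hz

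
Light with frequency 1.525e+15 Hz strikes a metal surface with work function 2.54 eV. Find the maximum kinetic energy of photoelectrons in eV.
3.7669 eV

Using Einstein's photoelectric equation: KE_max = hf - φ

First, calculate the photon energy:
E_photon = hf = (6.626×10⁻³⁴ J·s)(1.525e+15 Hz)
E_photon = 6.3069 eV

Then, the maximum kinetic energy:
KE_max = E_photon - φ = 6.3069 eV - 2.54 eV = 3.7669 eV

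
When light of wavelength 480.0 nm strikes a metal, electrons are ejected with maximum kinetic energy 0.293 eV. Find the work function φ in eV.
2.29 eV

From Einstein's photoelectric equation: KE_max = hf - φ = hc/λ - φ

Rearranging for φ:
φ = hc/λ - KE_max

Calculate photon energy:
E_photon = hc/λ = 2.5830 eV

Therefore:
φ = 2.5830 - 0.293 = 2.29 eV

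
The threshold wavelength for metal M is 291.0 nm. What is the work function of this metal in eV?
4.26 eV

At the threshold wavelength, photon energy equals work function:
φ = hc/λ₀

Calculating:
φ = (6.626×10⁻³⁴ J·s)(3×10⁸ m/s) / (291.0×10⁻⁹ m)
φ = 4.26 eV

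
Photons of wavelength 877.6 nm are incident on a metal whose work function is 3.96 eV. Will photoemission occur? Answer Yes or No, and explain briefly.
No

For photoemission, the photon energy must exceed the work function.

Photon energy: E = hc/λ = 1.4128 eV
Work function: φ = 3.96 eV

Since E_photon (1.4128 eV) < φ (3.96 eV), photoemission will NOT occur.
The threshold wavelength is λ₀ = hc/φ = 313.1 nm.
Since 877.6 nm > 313.1 nm, the photons lack sufficient energy.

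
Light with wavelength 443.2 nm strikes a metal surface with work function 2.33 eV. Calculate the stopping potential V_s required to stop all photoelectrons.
0.4675 V

The stopping potential V_s satisfies: eV_s = KE_max

First, find KE_max using Einstein's equation:
E_photon = hc/λ = 2.7975 eV
KE_max = E_photon - φ = 2.7975 - 2.33 = 0.4675 eV

Since eV_s = KE_max:
V_s = KE_max/e = 0.4675 V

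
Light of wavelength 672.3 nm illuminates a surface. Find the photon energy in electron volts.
1.8442 eV

Using E = hf = hc/λ:

E = hc/λ = (6.626×10⁻³⁴ J·s)(3×10⁸ m/s) / (672.3×10⁻⁹ m)
E = 1.8442 eV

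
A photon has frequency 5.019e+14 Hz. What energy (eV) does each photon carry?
2.0757 eV

Using E = hf:

E = hf = (6.626×10⁻³⁴ J·s)(5.019e+14 Hz)
E = 2.0757 eV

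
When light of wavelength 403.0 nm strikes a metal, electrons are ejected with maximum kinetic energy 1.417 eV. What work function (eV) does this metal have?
1.66 eV

From Einstein's photoelectric equation: KE_max = hf - φ = hc/λ - φ

Rearranging for φ:
φ = hc/λ - KE_max

Calculate photon energy:
E_photon = hc/λ = 3.0765 eV

Therefore:
φ = 3.0765 - 1.417 = 1.66 eV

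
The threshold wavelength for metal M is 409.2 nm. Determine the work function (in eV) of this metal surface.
3.03 eV

At the threshold wavelength, photon energy equals work function:
φ = hc/λ₀

Calculating:
φ = (6.626×10⁻³⁴ J·s)(3×10⁸ m/s) / (409.2×10⁻⁹ m)
φ = 3.03 eV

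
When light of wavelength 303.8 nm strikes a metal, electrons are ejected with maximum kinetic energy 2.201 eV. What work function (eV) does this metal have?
1.88 eV

From Einstein's photoelectric equation: KE_max = hf - φ = hc/λ - φ

Rearranging for φ:
φ = hc/λ - KE_max

Calculate photon energy:
E_photon = hc/λ = 4.0811 eV

Therefore:
φ = 4.0811 - 2.201 = 1.88 eV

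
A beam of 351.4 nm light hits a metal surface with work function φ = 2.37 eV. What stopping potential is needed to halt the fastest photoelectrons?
1.1583 V

The stopping potential V_s satisfies: eV_s = KE_max

First, find KE_max using Einstein's equation:
E_photon = hc/λ = 3.5283 eV
KE_max = E_photon - φ = 3.5283 - 2.37 = 1.1583 eV

Since eV_s = KE_max:
V_s = KE_max/e = 1.1583 V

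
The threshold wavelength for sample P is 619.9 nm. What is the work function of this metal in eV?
2.00 eV

At the threshold wavelength, photon energy equals work function:
φ = hc/λ₀

Calculating:
φ = (6.626×10⁻³⁴ J·s)(3×10⁸ m/s) / (619.9×10⁻⁹ m)
φ = 2.00 eV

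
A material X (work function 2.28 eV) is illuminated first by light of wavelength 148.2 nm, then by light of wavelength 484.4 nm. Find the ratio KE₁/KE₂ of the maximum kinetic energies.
21.7714

Using Einstein's equation: KE_max = hc/λ - φ

For λ₁ = 148.2 nm:
E₁ = hc/λ₁ = 8.3660 eV
KE₁ = E₁ - φ = 8.3660 - 2.28 = 6.0860 eV

For λ₂ = 484.4 nm:
E₂ = hc/λ₂ = 2.5595 eV
KE₂ = E₂ - φ = 2.5595 - 2.28 = 0.2795 eV

Ratio: KE₁/KE₂ = 6.0860/0.2795 = 21.7714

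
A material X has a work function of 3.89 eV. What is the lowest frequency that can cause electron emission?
9.4060e+14 Hz

The threshold frequency is when the photon energy equals the work function:
hf₀ = φ

Solving for f₀:
f₀ = φ/h = (3.89 eV × 1.602×10⁻¹⁹ J/eV) / (6.626×10⁻³⁴ J·s)
f₀ = 9.4060e+14 Hz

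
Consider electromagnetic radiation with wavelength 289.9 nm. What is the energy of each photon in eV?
4.2768 eV

Using E = hf = hc/λ:

E = hc/λ = (6.626×10⁻³⁴ J·s)(3×10⁸ m/s) / (289.9×10⁻⁹ m)
E = 4.2768 eV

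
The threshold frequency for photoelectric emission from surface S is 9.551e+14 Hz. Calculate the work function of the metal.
3.95 eV

At the threshold frequency, photon energy equals work function:
φ = hf₀

Calculating:
φ = (6.626×10⁻³⁴ J·s)(9.551e+14 Hz)
φ = 3.95 eV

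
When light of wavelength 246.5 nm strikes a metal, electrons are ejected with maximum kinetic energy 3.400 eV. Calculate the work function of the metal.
1.63 eV

From Einstein's photoelectric equation: KE_max = hf - φ = hc/λ - φ

Rearranging for φ:
φ = hc/λ - KE_max

Calculate photon energy:
E_photon = hc/λ = 5.0298 eV

Therefore:
φ = 5.0298 - 3.400 = 1.63 eV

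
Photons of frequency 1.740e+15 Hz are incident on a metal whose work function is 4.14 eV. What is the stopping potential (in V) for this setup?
3.0561 V

The stopping potential V_s satisfies: eV_s = KE_max

First, find KE_max using Einstein's equation:
E_photon = hf = (6.626×10⁻³⁴ J·s)(1.740e+15 Hz) = 7.1961 eV
KE_max = E_photon - φ = 7.1961 - 4.14 = 3.0561 eV

Since eV_s = KE_max:
V_s = KE_max/e = 3.0561 V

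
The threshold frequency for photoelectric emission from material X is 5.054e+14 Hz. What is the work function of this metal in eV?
2.09 eV

At the threshold frequency, photon energy equals work function:
φ = hf₀

Calculating:
φ = (6.626×10⁻³⁴ J·s)(5.054e+14 Hz)
φ = 2.09 eV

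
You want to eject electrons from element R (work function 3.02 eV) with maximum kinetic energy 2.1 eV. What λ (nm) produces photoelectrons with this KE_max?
242.16 nm

From Einstein's equation: KE_max = hc/λ - φ

Rearranging for λ:
hc/λ = KE_max + φ
λ = hc/(KE_max + φ)

Required photon energy:
E_photon = KE_max + φ = 2.1 + 3.02 = 5.12 eV

Required wavelength:
λ = hc/E_photon = (6.626×10⁻³⁴)(3×10⁸) / (5.12 × 1.602×10⁻¹⁹)
λ = 242.16 nm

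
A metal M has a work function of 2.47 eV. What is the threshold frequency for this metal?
5.9724e+14 Hz

The threshold frequency is when the photon energy equals the work function:
hf₀ = φ

Solving for f₀:
f₀ = φ/h = (2.47 eV × 1.602×10⁻¹⁹ J/eV) / (6.626×10⁻³⁴ J·s)
f₀ = 5.9724e+14 Hz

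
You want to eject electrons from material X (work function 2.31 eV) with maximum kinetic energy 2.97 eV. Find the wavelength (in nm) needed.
234.82 nm

From Einstein's equation: KE_max = hc/λ - φ

Rearranging for λ:
hc/λ = KE_max + φ
λ = hc/(KE_max + φ)

Required photon energy:
E_photon = KE_max + φ = 2.97 + 2.31 = 5.28 eV

Required wavelength:
λ = hc/E_photon = (6.626×10⁻³⁴)(3×10⁸) / (5.28 × 1.602×10⁻¹⁹)
λ = 234.82 nm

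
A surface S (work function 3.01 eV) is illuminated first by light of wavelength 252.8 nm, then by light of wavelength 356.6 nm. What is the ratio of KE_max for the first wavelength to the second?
4.0580

Using Einstein's equation: KE_max = hc/λ - φ

For λ₁ = 252.8 nm:
E₁ = hc/λ₁ = 4.9044 eV
KE₁ = E₁ - φ = 4.9044 - 3.01 = 1.8944 eV

For λ₂ = 356.6 nm:
E₂ = hc/λ₂ = 3.4768 eV
KE₂ = E₂ - φ = 3.4768 - 3.01 = 0.4668 eV

Ratio: KE₁/KE₂ = 1.8944/0.4668 = 4.0580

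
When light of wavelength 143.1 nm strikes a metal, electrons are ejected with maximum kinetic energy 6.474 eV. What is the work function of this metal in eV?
2.19 eV

From Einstein's photoelectric equation: KE_max = hf - φ = hc/λ - φ

Rearranging for φ:
φ = hc/λ - KE_max

Calculate photon energy:
E_photon = hc/λ = 8.6642 eV

Therefore:
φ = 8.6642 - 6.474 = 2.19 eV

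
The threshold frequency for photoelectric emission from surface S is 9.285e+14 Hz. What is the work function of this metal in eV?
3.84 eV

At the threshold frequency, photon energy equals work function:
φ = hf₀

Calculating:
φ = (6.626×10⁻³⁴ J·s)(9.285e+14 Hz)
φ = 3.84 eV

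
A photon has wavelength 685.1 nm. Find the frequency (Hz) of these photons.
4.3759e+14 Hz

Using the wave equation: c = fλ

Solving for frequency:
f = c/λ = (3×10⁸ m/s) / (685.1×10⁻⁹ m)
f = 4.3759e+14 Hz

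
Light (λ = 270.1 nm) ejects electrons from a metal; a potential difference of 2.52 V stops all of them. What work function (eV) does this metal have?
2.07 eV

The stopping potential gives the maximum kinetic energy: KE_max = eV_s = 2.52 eV

From Einstein's photoelectric equation: KE_max = hc/λ - φ
Rearranging: φ = hc/λ - KE_max

Calculate photon energy:
E_photon = hc/λ = (6.626×10⁻³⁴ J·s)(3×10⁸ m/s) / (270.1×10⁻⁹ m) = 4.5903 eV

Therefore:
φ = 4.5903 - 2.52 = 2.07 eV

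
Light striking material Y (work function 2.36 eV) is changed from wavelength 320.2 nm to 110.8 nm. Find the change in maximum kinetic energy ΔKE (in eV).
7.3178 eV

Using Einstein's equation: KE_max = hc/λ - φ

For λ₁ = 320.2 nm:
KE₁ = hc/λ₁ - φ = 3.8721 - 2.36 = 1.5121 eV

For λ₂ = 110.8 nm:
KE₂ = hc/λ₂ - φ = 11.1899 - 2.36 = 8.8299 eV

Change in KE:
ΔKE = KE₂ - KE₁ = 8.8299 - 1.5121 = 7.3178 eV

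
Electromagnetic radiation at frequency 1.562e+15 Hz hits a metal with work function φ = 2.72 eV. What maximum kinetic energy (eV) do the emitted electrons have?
3.7399 eV

Using Einstein's photoelectric equation: KE_max = hf - φ

First, calculate the photon energy:
E_photon = hf = (6.626×10⁻³⁴ J·s)(1.562e+15 Hz)
E_photon = 6.4599 eV

Then, the maximum kinetic energy:
KE_max = E_photon - φ = 6.4599 eV - 2.72 eV = 3.7399 eV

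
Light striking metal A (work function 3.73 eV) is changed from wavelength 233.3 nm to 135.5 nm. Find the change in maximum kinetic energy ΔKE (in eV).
3.8358 eV

Using Einstein's equation: KE_max = hc/λ - φ

For λ₁ = 233.3 nm:
KE₁ = hc/λ₁ - φ = 5.3144 - 3.73 = 1.5844 eV

For λ₂ = 135.5 nm:
KE₂ = hc/λ₂ - φ = 9.1501 - 3.73 = 5.4201 eV

Change in KE:
ΔKE = KE₂ - KE₁ = 5.4201 - 1.5844 = 3.8358 eV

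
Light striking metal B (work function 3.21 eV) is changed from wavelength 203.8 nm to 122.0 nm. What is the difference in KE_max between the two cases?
4.0790 eV

Using Einstein's equation: KE_max = hc/λ - φ

For λ₁ = 203.8 nm:
KE₁ = hc/λ₁ - φ = 6.0836 - 3.21 = 2.8736 eV

For λ₂ = 122.0 nm:
KE₂ = hc/λ₂ - φ = 10.1626 - 3.21 = 6.9526 eV

Change in KE:
ΔKE = KE₂ - KE₁ = 6.9526 - 2.8736 = 4.0790 eV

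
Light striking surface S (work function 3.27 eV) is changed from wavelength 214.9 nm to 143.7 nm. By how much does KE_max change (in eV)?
2.8586 eV

Using Einstein's equation: KE_max = hc/λ - φ

For λ₁ = 214.9 nm:
KE₁ = hc/λ₁ - φ = 5.7694 - 3.27 = 2.4994 eV

For λ₂ = 143.7 nm:
KE₂ = hc/λ₂ - φ = 8.6280 - 3.27 = 5.3580 eV

Change in KE:
ΔKE = KE₂ - KE₁ = 5.3580 - 2.4994 = 2.8586 eV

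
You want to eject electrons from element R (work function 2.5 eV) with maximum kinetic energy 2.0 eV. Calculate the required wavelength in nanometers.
275.52 nm

From Einstein's equation: KE_max = hc/λ - φ

Rearranging for λ:
hc/λ = KE_max + φ
λ = hc/(KE_max + φ)

Required photon energy:
E_photon = KE_max + φ = 2.0 + 2.5 = 4.50 eV

Required wavelength:
λ = hc/E_photon = (6.626×10⁻³⁴)(3×10⁸) / (4.50 × 1.602×10⁻¹⁹)
λ = 275.52 nm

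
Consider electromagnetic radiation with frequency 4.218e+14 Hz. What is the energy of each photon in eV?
1.7444 eV

Using E = hf:

E = hf = (6.626×10⁻³⁴ J·s)(4.218e+14 Hz)
E = 1.7444 eV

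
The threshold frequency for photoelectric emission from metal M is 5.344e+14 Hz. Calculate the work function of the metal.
2.21 eV

At the threshold frequency, photon energy equals work function:
φ = hf₀

Calculating:
φ = (6.626×10⁻³⁴ J·s)(5.344e+14 Hz)
φ = 2.21 eV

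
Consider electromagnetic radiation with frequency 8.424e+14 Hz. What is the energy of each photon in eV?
3.4839 eV

Using E = hf:

E = hf = (6.626×10⁻³⁴ J·s)(8.424e+14 Hz)
E = 3.4839 eV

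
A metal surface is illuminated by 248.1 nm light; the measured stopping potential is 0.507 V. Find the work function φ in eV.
4.49 eV

The stopping potential gives the maximum kinetic energy: KE_max = eV_s = 0.507 eV

From Einstein's photoelectric equation: KE_max = hc/λ - φ
Rearranging: φ = hc/λ - KE_max

Calculate photon energy:
E_photon = hc/λ = (6.626×10⁻³⁴ J·s)(3×10⁸ m/s) / (248.1×10⁻⁹ m) = 4.9973 eV

Therefore:
φ = 4.9973 - 0.507 = 4.49 eV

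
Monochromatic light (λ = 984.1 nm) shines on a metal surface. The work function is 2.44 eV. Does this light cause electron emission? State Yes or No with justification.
No

For photoemission, the photon energy must exceed the work function.

Photon energy: E = hc/λ = 1.2599 eV
Work function: φ = 2.44 eV

Since E_photon (1.2599 eV) < φ (2.44 eV), photoemission will NOT occur.
The threshold wavelength is λ₀ = hc/φ = 508.1 nm.
Since 984.1 nm > 508.1 nm, the photons lack sufficient energy.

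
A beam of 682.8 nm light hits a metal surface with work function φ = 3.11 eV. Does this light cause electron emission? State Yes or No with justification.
No

For photoemission, the photon energy must exceed the work function.

Photon energy: E = hc/λ = 1.8158 eV
Work function: φ = 3.11 eV

Since E_photon (1.8158 eV) < φ (3.11 eV), photoemission will NOT occur.
The threshold wavelength is λ₀ = hc/φ = 398.7 nm.
Since 682.8 nm > 398.7 nm, the photons lack sufficient energy.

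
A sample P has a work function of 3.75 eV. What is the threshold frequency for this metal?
9.0675e+14 Hz

The threshold frequency is when the photon energy equals the work function:
hf₀ = φ

Solving for f₀:
f₀ = φ/h = (3.75 eV × 1.602×10⁻¹⁹ J/eV) / (6.626×10⁻³⁴ J·s)
f₀ = 9.0675e+14 Hz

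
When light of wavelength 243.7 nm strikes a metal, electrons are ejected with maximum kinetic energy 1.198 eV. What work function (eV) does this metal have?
3.89 eV

From Einstein's photoelectric equation: KE_max = hf - φ = hc/λ - φ

Rearranging for φ:
φ = hc/λ - KE_max

Calculate photon energy:
E_photon = hc/λ = 5.0876 eV

Therefore:
φ = 5.0876 - 1.198 = 3.89 eV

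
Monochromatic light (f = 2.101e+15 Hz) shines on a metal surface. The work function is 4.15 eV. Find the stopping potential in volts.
4.5390 V

The stopping potential V_s satisfies: eV_s = KE_max

First, find KE_max using Einstein's equation:
E_photon = hf = (6.626×10⁻³⁴ J·s)(2.101e+15 Hz) = 8.6890 eV
KE_max = E_photon - φ = 8.6890 - 4.15 = 4.5390 eV

Since eV_s = KE_max:
V_s = KE_max/e = 4.5390 V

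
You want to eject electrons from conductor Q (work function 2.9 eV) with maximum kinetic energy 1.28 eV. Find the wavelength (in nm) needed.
296.61 nm

From Einstein's equation: KE_max = hc/λ - φ

Rearranging for λ:
hc/λ = KE_max + φ
λ = hc/(KE_max + φ)

Required photon energy:
E_photon = KE_max + φ = 1.28 + 2.9 = 4.18 eV

Required wavelength:
λ = hc/E_photon = (6.626×10⁻³⁴)(3×10⁸) / (4.18 × 1.602×10⁻¹⁹)
λ = 296.61 nm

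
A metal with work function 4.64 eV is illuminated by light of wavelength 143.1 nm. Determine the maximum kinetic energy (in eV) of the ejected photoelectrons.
4.0242 eV

Using Einstein's photoelectric equation: KE_max = hf - φ = hc/λ - φ

First, calculate the photon energy:
E_photon = hc/λ = (6.626×10⁻³⁴ J·s)(3×10⁸ m/s) / (143.1×10⁻⁹ m)
E_photon = 8.6642 eV

Then, the maximum kinetic energy:
KE_max = E_photon - φ = 8.6642 eV - 4.64 eV = 4.0242 eV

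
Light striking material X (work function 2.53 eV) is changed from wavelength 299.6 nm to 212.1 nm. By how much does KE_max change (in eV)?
1.7072 eV

Using Einstein's equation: KE_max = hc/λ - φ

For λ₁ = 299.6 nm:
KE₁ = hc/λ₁ - φ = 4.1383 - 2.53 = 1.6083 eV

For λ₂ = 212.1 nm:
KE₂ = hc/λ₂ - φ = 5.8456 - 2.53 = 3.3156 eV

Change in KE:
ΔKE = KE₂ - KE₁ = 3.3156 - 1.6083 = 1.7072 eV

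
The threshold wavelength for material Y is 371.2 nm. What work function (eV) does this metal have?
3.34 eV

At the threshold wavelength, photon energy equals work function:
φ = hc/λ₀

Calculating:
φ = (6.626×10⁻³⁴ J·s)(3×10⁸ m/s) / (371.2×10⁻⁹ m)
φ = 3.34 eV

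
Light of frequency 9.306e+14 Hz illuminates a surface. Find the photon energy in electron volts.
3.8487 eV

Using E = hf:

E = hf = (6.626×10⁻³⁴ J·s)(9.306e+14 Hz)
E = 3.8487 eV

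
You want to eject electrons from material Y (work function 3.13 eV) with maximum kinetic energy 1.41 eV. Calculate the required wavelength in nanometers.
273.09 nm

From Einstein's equation: KE_max = hc/λ - φ

Rearranging for λ:
hc/λ = KE_max + φ
λ = hc/(KE_max + φ)

Required photon energy:
E_photon = KE_max + φ = 1.41 + 3.13 = 4.54 eV

Required wavelength:
λ = hc/E_photon = (6.626×10⁻³⁴)(3×10⁸) / (4.54 × 1.602×10⁻¹⁹)
λ = 273.09 nm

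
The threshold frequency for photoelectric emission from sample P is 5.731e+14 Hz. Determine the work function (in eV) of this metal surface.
2.37 eV

At the threshold frequency, photon energy equals work function:
φ = hf₀

Calculating:
φ = (6.626×10⁻³⁴ J·s)(5.731e+14 Hz)
φ = 2.37 eV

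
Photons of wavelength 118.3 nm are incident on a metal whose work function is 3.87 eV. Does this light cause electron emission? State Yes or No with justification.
Yes

For photoemission, the photon energy must exceed the work function.

Photon energy: E = hc/λ = 10.4805 eV
Work function: φ = 3.87 eV

Since E_photon (10.4805 eV) > φ (3.87 eV), photoemission WILL occur.
The threshold wavelength is λ₀ = hc/φ = 320.4 nm.
Since 118.3 nm < 320.4 nm, the light has sufficient energy.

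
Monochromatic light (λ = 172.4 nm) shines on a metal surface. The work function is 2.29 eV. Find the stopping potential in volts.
4.9017 V

The stopping potential V_s satisfies: eV_s = KE_max

First, find KE_max using Einstein's equation:
E_photon = hc/λ = 7.1917 eV
KE_max = E_photon - φ = 7.1917 - 2.29 = 4.9017 eV

Since eV_s = KE_max:
V_s = KE_max/e = 4.9017 V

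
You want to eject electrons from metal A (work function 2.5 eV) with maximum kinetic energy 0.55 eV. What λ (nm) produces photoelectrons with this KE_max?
406.51 nm

From Einstein's equation: KE_max = hc/λ - φ

Rearranging for λ:
hc/λ = KE_max + φ
λ = hc/(KE_max + φ)

Required photon energy:
E_photon = KE_max + φ = 0.55 + 2.5 = 3.05 eV

Required wavelength:
λ = hc/E_photon = (6.626×10⁻³⁴)(3×10⁸) / (3.05 × 1.602×10⁻¹⁹)
λ = 406.51 nm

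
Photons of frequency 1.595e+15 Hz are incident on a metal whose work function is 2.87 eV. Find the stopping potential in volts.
3.7264 V

The stopping potential V_s satisfies: eV_s = KE_max

First, find KE_max using Einstein's equation:
E_photon = hf = (6.626×10⁻³⁴ J·s)(1.595e+15 Hz) = 6.5964 eV
KE_max = E_photon - φ = 6.5964 - 2.87 = 3.7264 eV

Since eV_s = KE_max:
V_s = KE_max/e = 3.7264 V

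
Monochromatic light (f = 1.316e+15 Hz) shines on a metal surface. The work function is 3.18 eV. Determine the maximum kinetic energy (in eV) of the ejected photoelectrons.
2.2625 eV

Using Einstein's photoelectric equation: KE_max = hf - φ

First, calculate the photon energy:
E_photon = hf = (6.626×10⁻³⁴ J·s)(1.316e+15 Hz)
E_photon = 5.4425 eV

Then, the maximum kinetic energy:
KE_max = E_photon - φ = 5.4425 eV - 3.18 eV = 2.2625 eV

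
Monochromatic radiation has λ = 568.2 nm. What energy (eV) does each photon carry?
2.1821 eV

Using E = hf = hc/λ:

E = hc/λ = (6.626×10⁻³⁴ J·s)(3×10⁸ m/s) / (568.2×10⁻⁹ m)
E = 2.1821 eV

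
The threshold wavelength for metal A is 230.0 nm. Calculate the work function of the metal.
5.39 eV

At the threshold wavelength, photon energy equals work function:
φ = hc/λ₀

Calculating:
φ = (6.626×10⁻³⁴ J·s)(3×10⁸ m/s) / (230.0×10⁻⁹ m)
φ = 5.39 eV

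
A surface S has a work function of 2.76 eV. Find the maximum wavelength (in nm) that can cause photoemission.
449.22 nm

The threshold wavelength is when the photon energy equals the work function:
hc/λ₀ = φ

Solving for λ₀:
λ₀ = hc/φ = (6.626×10⁻³⁴ J·s)(3×10⁸ m/s) / (2.76 eV × 1.602×10⁻¹⁹ J/eV)
λ₀ = 449.22 nm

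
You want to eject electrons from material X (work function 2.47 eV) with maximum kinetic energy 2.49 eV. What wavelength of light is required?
249.97 nm

From Einstein's equation: KE_max = hc/λ - φ

Rearranging for λ:
hc/λ = KE_max + φ
λ = hc/(KE_max + φ)

Required photon energy:
E_photon = KE_max + φ = 2.49 + 2.47 = 4.96 eV

Required wavelength:
λ = hc/E_photon = (6.626×10⁻³⁴)(3×10⁸) / (4.96 × 1.602×10⁻¹⁹)
λ = 249.97 nm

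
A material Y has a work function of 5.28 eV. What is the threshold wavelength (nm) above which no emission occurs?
234.82 nm

The threshold wavelength is when the photon energy equals the work function:
hc/λ₀ = φ

Solving for λ₀:
λ₀ = hc/φ = (6.626×10⁻³⁴ J·s)(3×10⁸ m/s) / (5.28 eV × 1.602×10⁻¹⁹ J/eV)
λ₀ = 234.82 nm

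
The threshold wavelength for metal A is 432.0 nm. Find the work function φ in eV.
2.87 eV

At the threshold wavelength, photon energy equals work function:
φ = hc/λ₀

Calculating:
φ = (6.626×10⁻³⁴ J·s)(3×10⁸ m/s) / (432.0×10⁻⁹ m)
φ = 2.87 eV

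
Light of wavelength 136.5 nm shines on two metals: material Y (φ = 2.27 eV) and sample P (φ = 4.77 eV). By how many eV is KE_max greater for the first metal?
2.5000 eV

Using KE_max = hc/λ - φ for each metal:

Photon energy: E = hc/λ = 9.0831 eV

For material Y (φ₁ = 2.27 eV):
KE₁ = E - φ₁ = 9.0831 - 2.27 = 6.8131 eV

For sample P (φ₂ = 4.77 eV):
KE₂ = E - φ₂ = 9.0831 - 4.77 = 4.3131 eV

Difference:
ΔKE = KE₁ - KE₂ = 6.8131 - 4.3131 = 2.5000 eV

Note: The difference equals the difference in work functions: 4.77 - 2.27 = 2.50 eV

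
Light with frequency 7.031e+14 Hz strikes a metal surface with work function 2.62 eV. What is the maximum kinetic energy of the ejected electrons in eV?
0.2878 eV

Using Einstein's photoelectric equation: KE_max = hf - φ

First, calculate the photon energy:
E_photon = hf = (6.626×10⁻³⁴ J·s)(7.031e+14 Hz)
E_photon = 2.9078 eV

Then, the maximum kinetic energy:
KE_max = E_photon - φ = 2.9078 eV - 2.62 eV = 0.2878 eV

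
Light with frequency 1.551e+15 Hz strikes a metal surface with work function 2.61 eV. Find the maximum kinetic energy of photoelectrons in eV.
3.8044 eV

Using Einstein's photoelectric equation: KE_max = hf - φ

First, calculate the photon energy:
E_photon = hf = (6.626×10⁻³⁴ J·s)(1.551e+15 Hz)
E_photon = 6.4144 eV

Then, the maximum kinetic energy:
KE_max = E_photon - φ = 6.4144 eV - 2.61 eV = 3.8044 eV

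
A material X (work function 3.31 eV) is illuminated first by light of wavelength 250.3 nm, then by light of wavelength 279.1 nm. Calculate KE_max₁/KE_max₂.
1.4514

Using Einstein's equation: KE_max = hc/λ - φ

For λ₁ = 250.3 nm:
E₁ = hc/λ₁ = 4.9534 eV
KE₁ = E₁ - φ = 4.9534 - 3.31 = 1.6434 eV

For λ₂ = 279.1 nm:
E₂ = hc/λ₂ = 4.4423 eV
KE₂ = E₂ - φ = 4.4423 - 3.31 = 1.1323 eV

Ratio: KE₁/KE₂ = 1.6434/1.1323 = 1.4514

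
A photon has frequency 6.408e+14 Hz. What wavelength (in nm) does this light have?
467.84 nm

Using the wave equation: c = fλ

Solving for wavelength:
λ = c/f = (3×10⁸ m/s) / (6.408e+14 Hz)
λ = 467.84 nm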